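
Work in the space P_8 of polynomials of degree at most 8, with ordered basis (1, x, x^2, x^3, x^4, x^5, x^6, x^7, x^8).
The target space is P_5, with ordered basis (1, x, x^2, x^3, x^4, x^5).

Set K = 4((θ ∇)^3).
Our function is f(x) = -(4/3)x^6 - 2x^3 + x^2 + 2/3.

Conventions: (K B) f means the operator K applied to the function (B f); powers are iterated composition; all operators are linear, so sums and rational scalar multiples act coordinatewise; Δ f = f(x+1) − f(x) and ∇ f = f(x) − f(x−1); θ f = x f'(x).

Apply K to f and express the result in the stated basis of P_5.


the image equals g(x) = -38400x^3 + 90240x^2 - 56640x

∇ f = -8x^5 + 20x^4 - (80/3)x^3 + 14x^2 - 5/3
θ ∇ f = -40x^5 + 80x^4 - 80x^3 + 28x^2
∇ (θ ∇) f = -200x^4 + 720x^3 - 1120x^2 + 816x - 228
θ ∇ (θ ∇) f = -800x^4 + 2160x^3 - 2240x^2 + 816x
∇ (θ ∇) (θ ∇) f = -3200x^3 + 11280x^2 - 14160x + 6016
θ ∇ (θ ∇) (θ ∇) f = -9600x^3 + 22560x^2 - 14160x
(4((θ ∇)^3)) f = -38400x^3 + 90240x^2 - 56640x


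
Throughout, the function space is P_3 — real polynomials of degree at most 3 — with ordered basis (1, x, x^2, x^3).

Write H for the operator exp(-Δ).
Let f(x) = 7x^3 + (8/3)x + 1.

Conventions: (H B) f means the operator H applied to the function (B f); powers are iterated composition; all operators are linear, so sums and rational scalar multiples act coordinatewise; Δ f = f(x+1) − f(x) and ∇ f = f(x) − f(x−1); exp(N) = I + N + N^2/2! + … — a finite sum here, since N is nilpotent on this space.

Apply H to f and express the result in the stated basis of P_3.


order-1 term: -21x^2 - 21x - 29/3
order-2 term: 21x + 21
order-3 term: -7
the series for exp(-Δ) f terminates at order 3
exp(-Δ) f = 7x^3 - 21x^2 + (8/3)x + 16/3

the result is g(x) = 7x^3 - 21x^2 + (8/3)x + 16/3


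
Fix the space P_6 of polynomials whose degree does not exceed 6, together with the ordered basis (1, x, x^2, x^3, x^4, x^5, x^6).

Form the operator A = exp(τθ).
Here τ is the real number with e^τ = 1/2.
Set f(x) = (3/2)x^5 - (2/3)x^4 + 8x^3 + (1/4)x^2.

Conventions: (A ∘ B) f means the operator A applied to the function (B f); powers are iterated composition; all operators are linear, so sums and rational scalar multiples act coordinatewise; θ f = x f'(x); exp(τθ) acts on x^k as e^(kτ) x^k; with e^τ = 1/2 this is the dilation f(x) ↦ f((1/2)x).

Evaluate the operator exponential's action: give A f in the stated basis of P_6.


g(x) = (3/64)x^5 - (1/24)x^4 + x^3 + (1/16)x^2

exp(τθ) x^k = e^(kτ) x^k; with e^τ = 1/2 this sends x^k to (1/2)^k x^k
x^2 ↦ 1/4 x^2
x^3 ↦ 1/8 x^3
x^4 ↦ 1/16 x^4
x^5 ↦ 1/32 x^5
applying this coordinatewise to f: exp(τθ) f = (3/64)x^5 - (1/24)x^4 + x^3 + (1/16)x^2


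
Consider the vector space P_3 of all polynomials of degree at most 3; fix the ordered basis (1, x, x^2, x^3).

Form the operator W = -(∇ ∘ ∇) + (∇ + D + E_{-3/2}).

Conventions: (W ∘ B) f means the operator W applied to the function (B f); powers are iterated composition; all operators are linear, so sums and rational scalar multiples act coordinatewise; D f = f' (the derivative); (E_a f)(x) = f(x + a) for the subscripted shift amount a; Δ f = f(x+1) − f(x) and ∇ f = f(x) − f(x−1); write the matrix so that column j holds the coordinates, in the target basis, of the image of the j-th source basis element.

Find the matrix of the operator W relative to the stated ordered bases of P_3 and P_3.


the matrix is [[1, 1/2, -3/4, 29/8]; [0, 1, 1, -9/4]; [0, 0, 1, 3/2]; [0, 0, 0, 1]] (rows listed top to bottom)

image of 1: 1
image of x: x + 1/2
image of x^2: x^2 + x - 3/4
image of x^3: x^3 + (3/2)x^2 - (9/4)x + 29/8
each image's coordinates form column j of the matrix


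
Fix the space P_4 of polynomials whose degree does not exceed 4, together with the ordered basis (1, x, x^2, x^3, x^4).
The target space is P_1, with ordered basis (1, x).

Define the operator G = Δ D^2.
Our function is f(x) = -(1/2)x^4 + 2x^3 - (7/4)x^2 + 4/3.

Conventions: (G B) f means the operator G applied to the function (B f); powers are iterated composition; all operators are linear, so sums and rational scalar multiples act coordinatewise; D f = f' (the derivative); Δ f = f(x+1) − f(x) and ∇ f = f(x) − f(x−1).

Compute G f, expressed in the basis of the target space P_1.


D f = -2x^3 + 6x^2 - (7/2)x
D D f = -6x^2 + 12x - 7/2
Δ D^2 f = -12x + 6

g(x) = -12x + 6


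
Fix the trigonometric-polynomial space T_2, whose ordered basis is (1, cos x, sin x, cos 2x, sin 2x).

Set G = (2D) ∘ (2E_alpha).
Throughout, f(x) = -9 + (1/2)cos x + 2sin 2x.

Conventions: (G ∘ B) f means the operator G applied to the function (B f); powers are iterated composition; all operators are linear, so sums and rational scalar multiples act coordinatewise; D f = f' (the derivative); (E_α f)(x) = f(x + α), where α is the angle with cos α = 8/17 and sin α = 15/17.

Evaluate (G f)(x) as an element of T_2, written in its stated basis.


g(x) = -(30/17)cos x - (16/17)sin x - (2576/289)cos 2x - (3840/289)sin 2x

E_alpha f = -9 + (4/17)cos x - (15/34)sin x + (480/289)cos 2x - (322/289)sin 2x
(2E_alpha) f = -18 + (8/17)cos x - (15/17)sin x + (960/289)cos 2x - (644/289)sin 2x
D (2E_alpha) f = -(15/17)cos x - (8/17)sin x - (1288/289)cos 2x - (1920/289)sin 2x
(2D) (2E_alpha) f = -(30/17)cos x - (16/17)sin x - (2576/289)cos 2x - (3840/289)sin 2x


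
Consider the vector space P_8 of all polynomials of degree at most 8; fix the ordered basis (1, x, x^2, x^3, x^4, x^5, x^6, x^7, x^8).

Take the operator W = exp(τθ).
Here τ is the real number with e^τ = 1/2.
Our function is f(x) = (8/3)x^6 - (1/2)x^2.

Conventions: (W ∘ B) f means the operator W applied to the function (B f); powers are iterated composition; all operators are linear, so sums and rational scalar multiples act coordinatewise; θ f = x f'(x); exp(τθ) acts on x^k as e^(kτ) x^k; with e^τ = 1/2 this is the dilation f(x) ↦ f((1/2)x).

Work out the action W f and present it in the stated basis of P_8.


exp(τθ) x^k = e^(kτ) x^k; with e^τ = 1/2 this sends x^k to (1/2)^k x^k
x^2 ↦ 1/4 x^2
x^6 ↦ 1/64 x^6
applying this coordinatewise to f: exp(τθ) f = (1/24)x^6 - (1/8)x^2

the result is g(x) = (1/24)x^6 - (1/8)x^2


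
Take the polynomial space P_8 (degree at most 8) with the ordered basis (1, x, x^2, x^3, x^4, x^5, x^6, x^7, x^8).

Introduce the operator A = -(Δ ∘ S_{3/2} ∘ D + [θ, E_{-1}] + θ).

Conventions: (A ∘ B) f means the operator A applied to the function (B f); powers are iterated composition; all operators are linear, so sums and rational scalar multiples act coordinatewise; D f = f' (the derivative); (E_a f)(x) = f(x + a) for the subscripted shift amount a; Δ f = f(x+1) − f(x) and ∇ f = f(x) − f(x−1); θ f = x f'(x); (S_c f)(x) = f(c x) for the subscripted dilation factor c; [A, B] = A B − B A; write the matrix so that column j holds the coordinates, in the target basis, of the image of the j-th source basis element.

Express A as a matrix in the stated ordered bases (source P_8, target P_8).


image of 1: 0
image of x: -x - 1
image of x^2: -2x^2 - 2x - 1
image of x^3: -3x^3 - 3x^2 - (15/2)x - 39/4
image of x^4: -4x^4 - 4x^3 - (57/2)x^2 - (105/2)x - 19/2
image of x^5: -5x^5 - 5x^4 - (325/4)x^3 - (1455/8)x^2 - (325/4)x - 485/16
image of x^6: -6x^6 - 6x^5 - (3165/16)x^4 - (4125/8)x^3 - (3165/8)x^2 - (4125/16)x - 633/16
image of x^7: -7x^7 - 7x^6 - (13965/32)x^5 - (83265/64)x^4 - (23275/16)x^3 - (83265/64)x^2 - (13965/32)x - 5551/64
image of x^8: -8x^8 - 8x^7 - (14413/16)x^6 - (48615/16)x^5 - (72065/16)x^4 - (81025/16)x^3 - (43239/16)x^2 - (16205/16)x - 2059/16
each image's coordinates form column j of the matrix

the matrix is [[0, -1, -1, -39/4, -19/2, -485/16, -633/16, -5551/64, -2059/16]; [0, -1, -2, -15/2, -105/2, -325/4, -4125/16, -13965/32, -16205/16]; [0, 0, -2, -3, -57/2, -1455/8, -3165/8, -83265/64, -43239/16]; [0, 0, 0, -3, -4, -325/4, -4125/8, -23275/16, -81025/16]; [0, 0, 0, 0, -4, -5, -3165/16, -83265/64, -72065/16]; [0, 0, 0, 0, 0, -5, -6, -13965/32, -48615/16]; [0, 0, 0, 0, 0, 0, -6, -7, -14413/16]; [0, 0, 0, 0, 0, 0, 0, -7, -8]; [0, 0, 0, 0, 0, 0, 0, 0, -8]] (rows listed top to bottom)


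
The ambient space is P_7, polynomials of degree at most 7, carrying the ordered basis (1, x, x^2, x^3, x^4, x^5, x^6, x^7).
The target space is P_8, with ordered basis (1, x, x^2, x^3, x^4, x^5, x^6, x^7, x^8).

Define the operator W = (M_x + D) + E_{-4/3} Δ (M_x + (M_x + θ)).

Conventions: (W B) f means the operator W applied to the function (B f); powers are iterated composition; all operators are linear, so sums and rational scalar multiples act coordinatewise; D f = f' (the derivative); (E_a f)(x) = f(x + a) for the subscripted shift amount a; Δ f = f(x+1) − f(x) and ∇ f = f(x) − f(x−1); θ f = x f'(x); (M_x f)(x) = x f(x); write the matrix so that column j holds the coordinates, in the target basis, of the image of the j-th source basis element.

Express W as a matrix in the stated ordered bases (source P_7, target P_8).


image of 1: x + 2
image of x: x^2 + 4x - 4/3
image of x^2: x^3 + 6x^2 - 4x + 4/3
image of x^3: x^4 + 8x^3 - 8x^2 + (11/3)x + 19/27
image of x^4: x^5 + 10x^4 - (40/3)x^3 + (20/3)x^2 + (158/27)x - 338/81
image of x^5: x^6 + 12x^5 - 20x^4 + 10x^3 + (200/9)x^2 - (761/27)x + 265/27
image of x^6: x^7 + 14x^6 - 28x^5 + (40/3)x^4 + (1610/27)x^3 - (2876/27)x^2 + (5906/81)x - 13648/729
image of x^7: x^8 + 16x^7 - (112/3)x^6 + (49/3)x^5 + (3535/27)x^4 - (24283/81)x^3 + (24647/81)x^2 - (113279/729)x + 70991/2187
each image's coordinates form column j of the matrix

the matrix is [[2, -4/3, 4/3, 19/27, -338/81, 265/27, -13648/729, 70991/2187]; [1, 4, -4, 11/3, 158/27, -761/27, 5906/81, -113279/729]; [0, 1, 6, -8, 20/3, 200/9, -2876/27, 24647/81]; [0, 0, 1, 8, -40/3, 10, 1610/27, -24283/81]; [0, 0, 0, 1, 10, -20, 40/3, 3535/27]; [0, 0, 0, 0, 1, 12, -28, 49/3]; [0, 0, 0, 0, 0, 1, 14, -112/3]; [0, 0, 0, 0, 0, 0, 1, 16]; [0, 0, 0, 0, 0, 0, 0, 1]] (rows listed top to bottom)


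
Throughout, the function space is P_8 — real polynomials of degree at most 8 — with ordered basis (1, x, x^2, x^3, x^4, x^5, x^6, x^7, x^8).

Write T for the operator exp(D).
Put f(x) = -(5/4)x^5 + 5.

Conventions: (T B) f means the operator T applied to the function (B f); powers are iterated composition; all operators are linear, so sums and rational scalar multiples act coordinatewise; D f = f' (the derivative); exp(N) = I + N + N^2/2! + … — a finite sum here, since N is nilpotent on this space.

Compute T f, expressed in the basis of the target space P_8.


order-1 term: -(25/4)x^4
order-2 term: -(25/2)x^3
order-3 term: -(25/2)x^2
order-4 term: -(25/4)x
order-5 term: -5/4
the series for exp(D) f terminates at order 5
exp(D) f = -(5/4)x^5 - (25/4)x^4 - (25/2)x^3 - (25/2)x^2 - (25/4)x + 15/4

the image equals g(x) = -(5/4)x^5 - (25/4)x^4 - (25/2)x^3 - (25/2)x^2 - (25/4)x + 15/4


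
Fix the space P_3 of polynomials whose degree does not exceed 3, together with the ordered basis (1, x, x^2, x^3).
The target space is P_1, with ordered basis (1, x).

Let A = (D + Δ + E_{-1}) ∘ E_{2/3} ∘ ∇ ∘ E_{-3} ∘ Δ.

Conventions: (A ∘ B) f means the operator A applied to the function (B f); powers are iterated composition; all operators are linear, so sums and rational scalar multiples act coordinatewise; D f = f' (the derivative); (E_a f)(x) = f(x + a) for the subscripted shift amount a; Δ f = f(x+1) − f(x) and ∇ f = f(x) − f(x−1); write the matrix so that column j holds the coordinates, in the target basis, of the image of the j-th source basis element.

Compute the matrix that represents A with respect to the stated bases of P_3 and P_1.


the matrix is [[0, 0, 2, -8]; [0, 0, 0, 6]] (rows listed top to bottom)

image of 1: 0
image of x: 0
image of x^2: 2
image of x^3: 6x - 8
each image's coordinates form column j of the matrix


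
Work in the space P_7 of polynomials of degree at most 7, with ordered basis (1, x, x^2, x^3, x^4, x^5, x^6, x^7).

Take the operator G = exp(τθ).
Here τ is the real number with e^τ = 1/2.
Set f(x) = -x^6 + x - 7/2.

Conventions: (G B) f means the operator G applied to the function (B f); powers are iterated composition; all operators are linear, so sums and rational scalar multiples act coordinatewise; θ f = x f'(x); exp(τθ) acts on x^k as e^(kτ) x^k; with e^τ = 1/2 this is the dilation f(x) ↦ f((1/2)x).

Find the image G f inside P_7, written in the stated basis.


exp(τθ) x^k = e^(kτ) x^k; with e^τ = 1/2 this sends x^k to (1/2)^k x^k
x ↦ 1/2 x
x^6 ↦ 1/64 x^6
applying this coordinatewise to f: exp(τθ) f = -(1/64)x^6 + (1/2)x - 7/2

the result is g(x) = -(1/64)x^6 + (1/2)x - 7/2


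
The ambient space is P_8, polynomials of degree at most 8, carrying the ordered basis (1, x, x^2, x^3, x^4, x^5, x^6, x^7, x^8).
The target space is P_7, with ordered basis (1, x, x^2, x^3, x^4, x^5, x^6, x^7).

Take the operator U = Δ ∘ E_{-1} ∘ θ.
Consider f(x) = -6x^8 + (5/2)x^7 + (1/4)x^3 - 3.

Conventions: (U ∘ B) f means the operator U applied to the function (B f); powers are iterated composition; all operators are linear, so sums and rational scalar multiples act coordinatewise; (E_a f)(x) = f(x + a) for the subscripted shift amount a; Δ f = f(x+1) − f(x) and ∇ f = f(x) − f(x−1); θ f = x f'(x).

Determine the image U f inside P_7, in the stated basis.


the result is g(x) = -384x^7 + (2933/2)x^6 - (6111/2)x^5 + (7945/2)x^4 - (6601/2)x^3 + (6855/4)x^2 - (2035/4)x + 265/4

θ f = -48x^8 + (35/2)x^7 + (3/4)x^3
E_{-1} θ f = -48x^8 + (803/2)x^7 - (2933/2)x^6 + (6111/2)x^5 - (7945/2)x^4 + (13205/4)x^3 - (6855/4)x^2 + (2035/4)x - 265/4
Δ E_{-1} θ f = -384x^7 + (2933/2)x^6 - (6111/2)x^5 + (7945/2)x^4 - (6601/2)x^3 + (6855/4)x^2 - (2035/4)x + 265/4


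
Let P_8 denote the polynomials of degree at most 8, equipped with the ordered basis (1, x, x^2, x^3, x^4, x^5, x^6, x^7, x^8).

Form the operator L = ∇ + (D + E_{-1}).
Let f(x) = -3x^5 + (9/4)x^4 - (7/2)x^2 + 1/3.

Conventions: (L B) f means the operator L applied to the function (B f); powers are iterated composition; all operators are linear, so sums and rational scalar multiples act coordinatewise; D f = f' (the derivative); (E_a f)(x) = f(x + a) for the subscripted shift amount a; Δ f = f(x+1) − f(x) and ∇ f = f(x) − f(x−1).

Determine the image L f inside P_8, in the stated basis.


∇ f = -15x^4 + 39x^3 - (87/2)x^2 + 17x - 7/4
D f = -15x^4 + 9x^3 - 7x
E_{-1} f = -3x^5 + (69/4)x^4 - 39x^3 + 40x^2 - 17x + 25/12
(D + E_{-1}) f = -3x^5 + (9/4)x^4 - 30x^3 + 40x^2 - 24x + 25/12
(∇ + (D + E_{-1})) f = -3x^5 - (51/4)x^4 + 9x^3 - (7/2)x^2 - 7x + 1/3

g(x) = -3x^5 - (51/4)x^4 + 9x^3 - (7/2)x^2 - 7x + 1/3


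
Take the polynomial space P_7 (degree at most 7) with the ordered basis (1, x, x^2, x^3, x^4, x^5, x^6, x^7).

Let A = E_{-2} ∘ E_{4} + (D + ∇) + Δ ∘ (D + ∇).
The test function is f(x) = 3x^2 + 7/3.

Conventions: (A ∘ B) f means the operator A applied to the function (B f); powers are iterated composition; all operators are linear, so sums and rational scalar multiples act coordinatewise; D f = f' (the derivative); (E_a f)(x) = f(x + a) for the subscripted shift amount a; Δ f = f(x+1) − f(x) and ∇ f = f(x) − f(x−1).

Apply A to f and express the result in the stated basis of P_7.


g(x) = 3x^2 + 24x + 70/3

E_{4} f = 3x^2 + 24x + 151/3
E_{-2} E_{4} f = 3x^2 + 12x + 43/3
D f = 6x
∇ f = 6x - 3
(D + ∇) f = 12x - 3
D f = 6x
∇ f = 6x - 3
(D + ∇) f = 12x - 3
Δ (D + ∇) f = 12
(E_{-2} ∘ E_{4} + (D + ∇) + Δ ∘ (D + ∇)) f = 3x^2 + 24x + 70/3


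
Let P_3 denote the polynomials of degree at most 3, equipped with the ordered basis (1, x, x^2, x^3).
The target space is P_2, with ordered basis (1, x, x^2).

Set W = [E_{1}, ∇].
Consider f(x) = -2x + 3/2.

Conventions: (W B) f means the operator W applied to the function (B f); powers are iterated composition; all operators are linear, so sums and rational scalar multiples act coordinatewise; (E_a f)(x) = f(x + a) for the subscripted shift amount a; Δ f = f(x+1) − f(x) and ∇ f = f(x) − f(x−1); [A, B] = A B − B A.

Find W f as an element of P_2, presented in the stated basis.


∇ f = -2
E_{1} ∇ f = -2
E_{1} f = -2x - 1/2
∇ E_{1} f = -2
[E_{1}, ∇] f = 0

the result is g(x) = 0


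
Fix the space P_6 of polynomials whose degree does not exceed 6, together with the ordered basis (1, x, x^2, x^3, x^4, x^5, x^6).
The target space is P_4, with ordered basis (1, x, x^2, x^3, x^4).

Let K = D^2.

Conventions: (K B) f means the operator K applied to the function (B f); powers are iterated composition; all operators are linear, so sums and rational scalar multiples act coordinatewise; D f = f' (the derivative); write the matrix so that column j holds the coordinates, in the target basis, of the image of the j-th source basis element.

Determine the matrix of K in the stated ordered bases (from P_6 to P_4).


image of 1: 0
image of x: 0
image of x^2: 2
image of x^3: 6x
image of x^4: 12x^2
image of x^5: 20x^3
image of x^6: 30x^4
each image's coordinates form column j of the matrix

the matrix is [[0, 0, 2, 0, 0, 0, 0]; [0, 0, 0, 6, 0, 0, 0]; [0, 0, 0, 0, 12, 0, 0]; [0, 0, 0, 0, 0, 20, 0]; [0, 0, 0, 0, 0, 0, 30]] (rows listed top to bottom)


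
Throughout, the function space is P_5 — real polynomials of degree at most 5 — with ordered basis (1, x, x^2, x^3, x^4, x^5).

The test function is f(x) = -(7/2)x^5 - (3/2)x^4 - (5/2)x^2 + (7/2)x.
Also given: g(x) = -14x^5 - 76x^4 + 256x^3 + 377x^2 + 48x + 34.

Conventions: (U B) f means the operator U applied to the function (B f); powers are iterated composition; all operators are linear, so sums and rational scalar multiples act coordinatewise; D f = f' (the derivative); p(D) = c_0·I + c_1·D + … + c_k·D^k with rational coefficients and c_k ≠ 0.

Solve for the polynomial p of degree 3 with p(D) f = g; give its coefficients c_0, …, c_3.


D^0 f = -(7/2)x^5 - (3/2)x^4 - (5/2)x^2 + (7/2)x
D^1 f = -(35/2)x^4 - 6x^3 - 5x + 7/2
D^2 f = -70x^3 - 18x^2 - 5
D^3 f = -210x^2 - 36x
matching coefficients of g against c_0 f + c_1 Df + … from the top degree down determines the c_i
solution: c_0 = 4, c_1 = 4, c_2 = -4, c_3 = -3/2

c_0 = 4, c_1 = 4, c_2 = -4, c_3 = -3/2


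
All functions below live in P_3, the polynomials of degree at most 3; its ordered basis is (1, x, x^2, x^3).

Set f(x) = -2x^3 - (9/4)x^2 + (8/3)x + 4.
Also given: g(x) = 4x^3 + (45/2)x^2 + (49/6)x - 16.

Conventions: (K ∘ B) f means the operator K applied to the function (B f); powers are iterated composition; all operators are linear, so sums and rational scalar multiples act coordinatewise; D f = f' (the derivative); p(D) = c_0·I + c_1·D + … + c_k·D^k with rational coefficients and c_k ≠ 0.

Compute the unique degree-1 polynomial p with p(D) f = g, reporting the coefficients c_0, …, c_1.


c_0 = -2, c_1 = -3

D^0 f = -2x^3 - (9/4)x^2 + (8/3)x + 4
D^1 f = -6x^2 - (9/2)x + 8/3
matching coefficients of g against c_0 f + c_1 Df + … from the top degree down determines the c_i
solution: c_0 = -2, c_1 = -3


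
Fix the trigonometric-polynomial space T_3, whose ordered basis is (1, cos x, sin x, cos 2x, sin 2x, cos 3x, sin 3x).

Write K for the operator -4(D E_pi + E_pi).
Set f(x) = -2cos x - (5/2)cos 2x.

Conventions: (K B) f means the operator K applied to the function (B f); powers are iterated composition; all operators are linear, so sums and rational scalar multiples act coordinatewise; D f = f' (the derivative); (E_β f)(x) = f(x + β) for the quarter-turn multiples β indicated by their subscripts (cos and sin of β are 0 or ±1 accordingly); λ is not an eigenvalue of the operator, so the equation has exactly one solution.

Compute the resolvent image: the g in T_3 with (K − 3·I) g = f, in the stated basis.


the result is g(x) = -(2/17)cos x - (8/17)sin x + (35/226)cos 2x + (20/113)sin 2x

write g with unknown coordinates in the stated basis and equate coefficients in (K − 3·I) g = f
solving from the highest basis element down gives g = -(2/17)cos x - (8/17)sin x + (35/226)cos 2x + (20/113)sin 2x
check: K g = -(40/17)cos x - (24/17)sin x - (230/113)cos 2x + (60/113)sin 2x
so K g − 3·g = -2cos x - (5/2)cos 2x = f ✓


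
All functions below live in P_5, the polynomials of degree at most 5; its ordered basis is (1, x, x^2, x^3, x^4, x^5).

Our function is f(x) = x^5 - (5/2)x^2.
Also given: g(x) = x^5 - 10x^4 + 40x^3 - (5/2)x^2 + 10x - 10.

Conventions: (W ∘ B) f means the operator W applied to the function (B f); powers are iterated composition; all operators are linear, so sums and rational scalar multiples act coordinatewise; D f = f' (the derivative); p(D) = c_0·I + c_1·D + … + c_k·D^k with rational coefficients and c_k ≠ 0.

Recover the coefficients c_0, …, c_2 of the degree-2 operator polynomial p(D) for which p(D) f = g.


c_0 = 1, c_1 = -2, c_2 = 2

D^0 f = x^5 - (5/2)x^2
D^1 f = 5x^4 - 5x
D^2 f = 20x^3 - 5
matching coefficients of g against c_0 f + c_1 Df + … from the top degree down determines the c_i
solution: c_0 = 1, c_1 = -2, c_2 = 2


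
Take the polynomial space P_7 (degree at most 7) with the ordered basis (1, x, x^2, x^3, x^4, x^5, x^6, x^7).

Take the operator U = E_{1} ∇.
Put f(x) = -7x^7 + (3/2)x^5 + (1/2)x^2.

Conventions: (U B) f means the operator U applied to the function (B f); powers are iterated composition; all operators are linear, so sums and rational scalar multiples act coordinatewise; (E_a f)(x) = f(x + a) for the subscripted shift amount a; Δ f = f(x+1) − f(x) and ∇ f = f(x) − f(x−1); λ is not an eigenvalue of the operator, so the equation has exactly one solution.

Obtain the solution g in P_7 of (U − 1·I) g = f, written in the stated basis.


write g with unknown coordinates in the stated basis and equate coefficients in (U − 1·I) g = f
solving from the highest basis element down gives g = 7x^7 + 49x^6 + (879/2)x^5 + (6355/2)x^4 + 18330x^3 + (158663/2)x^2 + (457807/2)x + 330238
check: U g = 49x^6 + 441x^5 + (6355/2)x^4 + 18330x^3 + 79332x^2 + (457807/2)x + 330238
so U g − 1·g = -7x^7 + (3/2)x^5 + (1/2)x^2 = f ✓

the image equals g(x) = 7x^7 + 49x^6 + (879/2)x^5 + (6355/2)x^4 + 18330x^3 + (158663/2)x^2 + (457807/2)x + 330238


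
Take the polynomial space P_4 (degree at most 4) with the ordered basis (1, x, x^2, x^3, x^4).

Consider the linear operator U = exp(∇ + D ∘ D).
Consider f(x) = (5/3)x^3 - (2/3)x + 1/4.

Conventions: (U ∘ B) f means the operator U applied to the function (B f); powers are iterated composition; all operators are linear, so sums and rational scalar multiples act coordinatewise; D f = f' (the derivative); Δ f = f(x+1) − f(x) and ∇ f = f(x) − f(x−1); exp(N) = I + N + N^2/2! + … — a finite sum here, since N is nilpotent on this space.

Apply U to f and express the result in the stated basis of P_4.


order-1 term: 5x^2 + 5x + 1
order-2 term: 5x + 5
order-3 term: 5/3
the series for exp(∇ + D ∘ D) f terminates at order 3
exp(∇ + D ∘ D) f = (5/3)x^3 + 5x^2 + (28/3)x + 95/12

the result is g(x) = (5/3)x^3 + 5x^2 + (28/3)x + 95/12


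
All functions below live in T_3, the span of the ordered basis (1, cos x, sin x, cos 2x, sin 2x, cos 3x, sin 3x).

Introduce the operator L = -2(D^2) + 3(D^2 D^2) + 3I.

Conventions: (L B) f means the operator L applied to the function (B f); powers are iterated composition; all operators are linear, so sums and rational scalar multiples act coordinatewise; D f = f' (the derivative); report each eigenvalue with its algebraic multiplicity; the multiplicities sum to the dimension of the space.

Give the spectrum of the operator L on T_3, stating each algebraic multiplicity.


λ = 3 (multiplicity 1), λ = 8 (multiplicity 2), λ = 59 (multiplicity 2), λ = 264 (multiplicity 2)

image of 1: 3
image of cos x: 8cos x
image of sin x: 8sin x
image of cos 2x: 59cos 2x
image of sin 2x: 59sin 2x
image of cos 3x: 264cos 3x
image of sin 3x: 264sin 3x
the matrix is diagonal; its diagonal is (3, 8, 8, 59, 59, 264, 264)
for a triangular matrix the eigenvalues are the diagonal entries, with algebraic multiplicity their repetition count


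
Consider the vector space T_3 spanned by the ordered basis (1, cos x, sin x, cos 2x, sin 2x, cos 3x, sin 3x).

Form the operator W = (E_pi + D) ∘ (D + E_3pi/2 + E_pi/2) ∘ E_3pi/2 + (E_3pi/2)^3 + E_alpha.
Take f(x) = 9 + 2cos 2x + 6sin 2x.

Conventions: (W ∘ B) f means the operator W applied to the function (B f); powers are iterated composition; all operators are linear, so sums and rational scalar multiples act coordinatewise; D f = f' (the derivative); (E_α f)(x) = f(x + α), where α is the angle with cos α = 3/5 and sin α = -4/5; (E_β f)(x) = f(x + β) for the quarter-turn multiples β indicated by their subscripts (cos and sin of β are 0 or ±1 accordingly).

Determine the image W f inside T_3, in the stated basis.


the result is g(x) = 36 + (392/25)cos 2x + (656/25)sin 2x

E_3pi/2 f = 9 - 2cos 2x - 6sin 2x
D E_3pi/2 f = -12cos 2x + 4sin 2x
E_3pi/2 E_3pi/2 f = 9 + 2cos 2x + 6sin 2x
E_pi/2 E_3pi/2 f = 9 + 2cos 2x + 6sin 2x
(D + E_3pi/2 + E_pi/2) E_3pi/2 f = 18 - 8cos 2x + 16sin 2x
E_pi (D + E_3pi/2 + E_pi/2) E_3pi/2 f = 18 - 8cos 2x + 16sin 2x
D (D + E_3pi/2 + E_pi/2) E_3pi/2 f = 32cos 2x + 16sin 2x
(E_pi + D) (D + E_3pi/2 + E_pi/2) E_3pi/2 f = 18 + 24cos 2x + 32sin 2x
E_3pi/2 f = 9 - 2cos 2x - 6sin 2x
E_3pi/2 E_3pi/2 f = 9 + 2cos 2x + 6sin 2x
E_3pi/2 E_3pi/2 E_3pi/2 f = 9 - 2cos 2x - 6sin 2x
E_alpha f = 9 - (158/25)cos 2x + (6/25)sin 2x
((E_pi + D) ∘ (D + E_3pi/2 + E_pi/2) ∘ E_3pi/2 + (E_3pi/2)^3 + E_alpha) f = 36 + (392/25)cos 2x + (656/25)sin 2x


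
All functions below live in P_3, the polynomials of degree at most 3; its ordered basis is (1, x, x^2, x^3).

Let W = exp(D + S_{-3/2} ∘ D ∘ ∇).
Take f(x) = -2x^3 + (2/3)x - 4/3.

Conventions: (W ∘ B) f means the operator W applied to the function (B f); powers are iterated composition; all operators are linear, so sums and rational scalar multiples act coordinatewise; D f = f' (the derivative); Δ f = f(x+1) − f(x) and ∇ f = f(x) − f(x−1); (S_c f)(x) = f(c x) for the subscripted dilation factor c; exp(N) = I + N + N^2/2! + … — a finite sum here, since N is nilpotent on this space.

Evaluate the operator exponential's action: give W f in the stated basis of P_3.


the image equals g(x) = -2x^3 - 6x^2 + (38/3)x + 19/3

order-1 term: -6x^2 + 18x + 20/3
order-2 term: -6x + 3
order-3 term: -2
the series for exp(D + S_{-3/2} ∘ D ∘ ∇) f terminates at order 3
exp(D + S_{-3/2} ∘ D ∘ ∇) f = -2x^3 - 6x^2 + (38/3)x + 19/3


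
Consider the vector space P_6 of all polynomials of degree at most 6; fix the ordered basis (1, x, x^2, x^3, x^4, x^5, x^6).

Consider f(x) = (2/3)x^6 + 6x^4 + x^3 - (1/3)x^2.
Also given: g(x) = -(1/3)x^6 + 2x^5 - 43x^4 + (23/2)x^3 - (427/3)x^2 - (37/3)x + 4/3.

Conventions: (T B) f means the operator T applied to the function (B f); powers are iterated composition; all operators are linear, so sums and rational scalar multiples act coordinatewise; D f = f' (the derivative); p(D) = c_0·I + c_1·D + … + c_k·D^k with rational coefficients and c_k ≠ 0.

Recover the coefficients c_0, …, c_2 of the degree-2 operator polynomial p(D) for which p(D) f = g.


D^0 f = (2/3)x^6 + 6x^4 + x^3 - (1/3)x^2
D^1 f = 4x^5 + 24x^3 + 3x^2 - (2/3)x
D^2 f = 20x^4 + 72x^2 + 6x - 2/3
matching coefficients of g against c_0 f + c_1 Df + … from the top degree down determines the c_i
solution: c_0 = -1/2, c_1 = 1/2, c_2 = -2

c_0 = -1/2, c_1 = 1/2, c_2 = -2


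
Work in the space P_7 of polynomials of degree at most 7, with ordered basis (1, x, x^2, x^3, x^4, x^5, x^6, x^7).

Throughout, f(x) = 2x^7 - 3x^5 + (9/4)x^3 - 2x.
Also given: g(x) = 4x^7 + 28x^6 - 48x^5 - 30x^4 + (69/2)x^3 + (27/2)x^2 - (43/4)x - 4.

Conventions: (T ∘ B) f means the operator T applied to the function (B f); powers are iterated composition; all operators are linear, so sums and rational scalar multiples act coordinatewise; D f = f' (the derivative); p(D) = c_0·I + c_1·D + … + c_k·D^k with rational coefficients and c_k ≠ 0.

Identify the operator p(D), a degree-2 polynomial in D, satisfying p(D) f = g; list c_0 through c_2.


D^0 f = 2x^7 - 3x^5 + (9/4)x^3 - 2x
D^1 f = 14x^6 - 15x^4 + (27/4)x^2 - 2
D^2 f = 84x^5 - 60x^3 + (27/2)x
matching coefficients of g against c_0 f + c_1 Df + … from the top degree down determines the c_i
solution: c_0 = 2, c_1 = 2, c_2 = -1/2

c_0 = 2, c_1 = 2, c_2 = -1/2


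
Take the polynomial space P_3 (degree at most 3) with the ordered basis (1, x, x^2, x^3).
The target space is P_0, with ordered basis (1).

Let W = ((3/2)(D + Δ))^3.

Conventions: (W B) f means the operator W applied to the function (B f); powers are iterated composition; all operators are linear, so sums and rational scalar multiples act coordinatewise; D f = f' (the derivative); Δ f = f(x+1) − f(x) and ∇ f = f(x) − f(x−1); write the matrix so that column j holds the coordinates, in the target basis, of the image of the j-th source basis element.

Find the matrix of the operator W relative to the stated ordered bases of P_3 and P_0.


the matrix is [[0, 0, 0, 162]] (rows listed top to bottom)

image of 1: 0
image of x: 0
image of x^2: 0
image of x^3: 162
each image's coordinates form column j of the matrix


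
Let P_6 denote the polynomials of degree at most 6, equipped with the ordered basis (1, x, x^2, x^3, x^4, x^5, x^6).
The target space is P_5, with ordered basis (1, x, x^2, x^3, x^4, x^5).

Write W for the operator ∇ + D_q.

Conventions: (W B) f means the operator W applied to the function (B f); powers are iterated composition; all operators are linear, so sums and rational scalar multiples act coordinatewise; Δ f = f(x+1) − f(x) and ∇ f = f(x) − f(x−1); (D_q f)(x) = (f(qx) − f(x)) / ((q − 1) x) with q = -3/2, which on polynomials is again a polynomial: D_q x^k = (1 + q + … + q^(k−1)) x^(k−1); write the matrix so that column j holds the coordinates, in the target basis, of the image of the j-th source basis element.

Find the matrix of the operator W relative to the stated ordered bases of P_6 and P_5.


image of 1: 0
image of x: 2
image of x^2: (3/2)x - 1
image of x^3: (19/4)x^2 - 3x + 1
image of x^4: (19/8)x^3 - 6x^2 + 4x - 1
image of x^5: (135/16)x^4 - 10x^3 + 10x^2 - 5x + 1
image of x^6: (59/32)x^5 - 15x^4 + 20x^3 - 15x^2 + 6x - 1
each image's coordinates form column j of the matrix

the matrix is [[0, 2, -1, 1, -1, 1, -1]; [0, 0, 3/2, -3, 4, -5, 6]; [0, 0, 0, 19/4, -6, 10, -15]; [0, 0, 0, 0, 19/8, -10, 20]; [0, 0, 0, 0, 0, 135/16, -15]; [0, 0, 0, 0, 0, 0, 59/32]] (rows listed top to bottom)


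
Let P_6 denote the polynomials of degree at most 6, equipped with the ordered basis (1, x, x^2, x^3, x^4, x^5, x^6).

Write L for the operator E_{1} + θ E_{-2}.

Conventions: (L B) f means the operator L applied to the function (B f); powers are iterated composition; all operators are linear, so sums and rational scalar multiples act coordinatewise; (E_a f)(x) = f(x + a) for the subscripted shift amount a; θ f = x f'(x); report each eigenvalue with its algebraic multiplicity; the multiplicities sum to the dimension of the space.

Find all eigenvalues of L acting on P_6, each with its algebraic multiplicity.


image of 1: 1
image of x: 2x + 1
image of x^2: 3x^2 - 2x + 1
image of x^3: 4x^3 - 9x^2 + 15x + 1
image of x^4: 5x^4 - 20x^3 + 54x^2 - 28x + 1
image of x^5: 6x^5 - 35x^4 + 130x^3 - 150x^2 + 85x + 1
image of x^6: 7x^6 - 54x^5 + 255x^4 - 460x^3 + 495x^2 - 186x + 1
the matrix is upper triangular; its diagonal is (1, 2, 3, 4, 5, 6, 7)
for a triangular matrix the eigenvalues are the diagonal entries, with algebraic multiplicity their repetition count

λ = 1 (multiplicity 1), λ = 2 (multiplicity 1), λ = 3 (multiplicity 1), λ = 4 (multiplicity 1), λ = 5 (multiplicity 1), λ = 6 (multiplicity 1), λ = 7 (multiplicity 1)


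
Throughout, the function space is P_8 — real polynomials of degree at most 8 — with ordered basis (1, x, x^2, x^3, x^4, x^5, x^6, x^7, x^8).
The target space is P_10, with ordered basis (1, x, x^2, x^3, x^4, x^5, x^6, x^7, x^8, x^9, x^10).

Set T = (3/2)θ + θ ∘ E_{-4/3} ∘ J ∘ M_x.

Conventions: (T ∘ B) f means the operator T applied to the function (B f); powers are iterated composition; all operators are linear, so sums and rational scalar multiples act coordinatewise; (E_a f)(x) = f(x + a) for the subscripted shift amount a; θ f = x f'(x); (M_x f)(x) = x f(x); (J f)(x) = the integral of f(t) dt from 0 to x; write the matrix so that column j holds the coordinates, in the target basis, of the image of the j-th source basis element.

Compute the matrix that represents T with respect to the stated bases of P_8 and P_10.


image of 1: x^2 - (4/3)x
image of x: x^3 - (8/3)x^2 + (59/18)x
image of x^2: x^4 - 4x^3 + (25/3)x^2 - (64/27)x
image of x^3: x^5 - (16/3)x^4 + (91/6)x^3 - (256/27)x^2 + (256/81)x
image of x^4: x^6 - (20/3)x^5 + (214/9)x^4 - (640/27)x^3 + (1280/81)x^2 - (1024/243)x
image of x^5: x^7 - 8x^6 + (205/6)x^5 - (1280/27)x^4 + (1280/27)x^3 - (2048/81)x^2 + (4096/729)x
image of x^6: x^8 - (28/3)x^7 + (139/3)x^6 - (2240/27)x^5 + (8960/81)x^4 - (7168/81)x^3 + (28672/729)x^2 - (16384/2187)x
image of x^7: x^9 - (32/3)x^8 + (1085/18)x^7 - (3584/27)x^6 + (17920/81)x^5 - (57344/243)x^4 + (114688/729)x^3 - (131072/2187)x^2 + (65536/6561)x
image of x^8: x^10 - 12x^9 + 76x^8 - (1792/9)x^7 + (3584/9)x^6 - (14336/27)x^5 + (114688/243)x^4 - (65536/243)x^3 + (65536/729)x^2 - (262144/19683)x
each image's coordinates form column j of the matrix

the matrix is [[0, 0, 0, 0, 0, 0, 0, 0, 0]; [-4/3, 59/18, -64/27, 256/81, -1024/243, 4096/729, -16384/2187, 65536/6561, -262144/19683]; [1, -8/3, 25/3, -256/27, 1280/81, -2048/81, 28672/729, -131072/2187, 65536/729]; [0, 1, -4, 91/6, -640/27, 1280/27, -7168/81, 114688/729, -65536/243]; [0, 0, 1, -16/3, 214/9, -1280/27, 8960/81, -57344/243, 114688/243]; [0, 0, 0, 1, -20/3, 205/6, -2240/27, 17920/81, -14336/27]; [0, 0, 0, 0, 1, -8, 139/3, -3584/27, 3584/9]; [0, 0, 0, 0, 0, 1, -28/3, 1085/18, -1792/9]; [0, 0, 0, 0, 0, 0, 1, -32/3, 76]; [0, 0, 0, 0, 0, 0, 0, 1, -12]; [0, 0, 0, 0, 0, 0, 0, 0, 1]] (rows listed top to bottom)


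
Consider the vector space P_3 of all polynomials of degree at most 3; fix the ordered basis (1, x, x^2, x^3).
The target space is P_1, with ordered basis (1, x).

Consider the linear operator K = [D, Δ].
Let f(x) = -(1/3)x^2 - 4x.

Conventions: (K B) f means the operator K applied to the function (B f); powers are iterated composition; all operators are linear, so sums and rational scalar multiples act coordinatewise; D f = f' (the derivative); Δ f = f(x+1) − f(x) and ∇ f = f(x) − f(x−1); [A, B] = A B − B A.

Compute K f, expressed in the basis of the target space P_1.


g(x) = 0

Δ f = -(2/3)x - 13/3
D Δ f = -2/3
D f = -(2/3)x - 4
Δ D f = -2/3
[D, Δ] f = 0


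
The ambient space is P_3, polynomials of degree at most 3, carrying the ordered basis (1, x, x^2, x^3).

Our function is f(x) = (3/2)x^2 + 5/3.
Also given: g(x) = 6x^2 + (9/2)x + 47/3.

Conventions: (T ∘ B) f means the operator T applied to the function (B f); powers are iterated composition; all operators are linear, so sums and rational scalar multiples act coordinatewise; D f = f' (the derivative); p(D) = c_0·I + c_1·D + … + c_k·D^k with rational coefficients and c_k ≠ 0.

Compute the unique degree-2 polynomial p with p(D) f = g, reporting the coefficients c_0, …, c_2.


c_0 = 4, c_1 = 3/2, c_2 = 3

D^0 f = (3/2)x^2 + 5/3
D^1 f = 3x
D^2 f = 3
matching coefficients of g against c_0 f + c_1 Df + … from the top degree down determines the c_i
solution: c_0 = 4, c_1 = 3/2, c_2 = 3


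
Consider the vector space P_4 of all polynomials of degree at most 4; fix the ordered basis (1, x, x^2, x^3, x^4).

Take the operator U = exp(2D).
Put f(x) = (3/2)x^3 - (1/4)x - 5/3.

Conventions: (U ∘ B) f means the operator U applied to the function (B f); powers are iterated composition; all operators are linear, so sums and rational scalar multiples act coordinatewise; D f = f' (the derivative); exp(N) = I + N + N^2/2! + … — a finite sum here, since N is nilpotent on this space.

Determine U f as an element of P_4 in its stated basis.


order-1 term: 9x^2 - 1/2
order-2 term: 18x
order-3 term: 12
the series for exp(2D) f terminates at order 3
exp(2D) f = (3/2)x^3 + 9x^2 + (71/4)x + 59/6

the result is g(x) = (3/2)x^3 + 9x^2 + (71/4)x + 59/6


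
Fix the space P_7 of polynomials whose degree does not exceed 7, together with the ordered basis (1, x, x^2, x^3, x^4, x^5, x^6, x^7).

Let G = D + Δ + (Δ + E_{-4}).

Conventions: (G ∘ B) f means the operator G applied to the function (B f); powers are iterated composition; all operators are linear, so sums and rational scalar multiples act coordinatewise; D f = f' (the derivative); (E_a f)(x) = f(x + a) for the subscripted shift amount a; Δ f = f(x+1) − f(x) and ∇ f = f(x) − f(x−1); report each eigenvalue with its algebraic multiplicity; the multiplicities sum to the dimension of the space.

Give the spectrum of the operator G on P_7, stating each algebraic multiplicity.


λ = 1 (multiplicity 8)

image of 1: 1
image of x: x - 1
image of x^2: x^2 - 2x + 18
image of x^3: x^3 - 3x^2 + 54x - 62
image of x^4: x^4 - 4x^3 + 108x^2 - 248x + 258
image of x^5: x^5 - 5x^4 + 180x^3 - 620x^2 + 1290x - 1022
image of x^6: x^6 - 6x^5 + 270x^4 - 1240x^3 + 3870x^2 - 6132x + 4098
image of x^7: x^7 - 7x^6 + 378x^5 - 2170x^4 + 9030x^3 - 21462x^2 + 28686x - 16382
the matrix is upper triangular; its diagonal is (1, 1, 1, 1, 1, 1, 1, 1)
for a triangular matrix the eigenvalues are the diagonal entries, with algebraic multiplicity their repetition count


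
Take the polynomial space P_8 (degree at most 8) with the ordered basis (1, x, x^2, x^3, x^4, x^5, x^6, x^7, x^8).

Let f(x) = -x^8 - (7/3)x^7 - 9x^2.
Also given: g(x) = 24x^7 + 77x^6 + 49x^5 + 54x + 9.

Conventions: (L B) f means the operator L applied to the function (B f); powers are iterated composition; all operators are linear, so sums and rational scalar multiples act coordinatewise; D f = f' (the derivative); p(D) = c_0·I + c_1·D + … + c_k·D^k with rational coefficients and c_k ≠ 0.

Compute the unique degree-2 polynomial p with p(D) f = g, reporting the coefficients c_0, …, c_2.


p(D) = -3·D − (1/2)·D^2, i.e. c_0 = 0, c_1 = -3, c_2 = -1/2

D^0 f = -x^8 - (7/3)x^7 - 9x^2
D^1 f = -8x^7 - (49/3)x^6 - 18x
D^2 f = -56x^6 - 98x^5 - 18
matching coefficients of g against c_0 f + c_1 Df + … from the top degree down determines the c_i
solution: c_0 = 0, c_1 = -3, c_2 = -1/2


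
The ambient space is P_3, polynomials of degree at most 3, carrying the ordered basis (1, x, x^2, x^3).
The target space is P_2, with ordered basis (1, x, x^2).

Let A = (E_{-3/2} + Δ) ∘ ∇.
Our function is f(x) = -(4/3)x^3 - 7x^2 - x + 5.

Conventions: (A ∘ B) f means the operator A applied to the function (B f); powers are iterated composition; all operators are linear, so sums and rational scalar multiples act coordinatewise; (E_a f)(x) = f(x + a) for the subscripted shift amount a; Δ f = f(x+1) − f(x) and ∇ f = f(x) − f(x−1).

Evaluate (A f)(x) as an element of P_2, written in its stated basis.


∇ f = -4x^2 - 10x + 14/3
E_{-3/2} ∇ f = -4x^2 + 2x + 32/3
Δ ∇ f = -8x - 14
(E_{-3/2} + Δ) ∇ f = -4x^2 - 6x - 10/3

the image equals g(x) = -4x^2 - 6x - 10/3


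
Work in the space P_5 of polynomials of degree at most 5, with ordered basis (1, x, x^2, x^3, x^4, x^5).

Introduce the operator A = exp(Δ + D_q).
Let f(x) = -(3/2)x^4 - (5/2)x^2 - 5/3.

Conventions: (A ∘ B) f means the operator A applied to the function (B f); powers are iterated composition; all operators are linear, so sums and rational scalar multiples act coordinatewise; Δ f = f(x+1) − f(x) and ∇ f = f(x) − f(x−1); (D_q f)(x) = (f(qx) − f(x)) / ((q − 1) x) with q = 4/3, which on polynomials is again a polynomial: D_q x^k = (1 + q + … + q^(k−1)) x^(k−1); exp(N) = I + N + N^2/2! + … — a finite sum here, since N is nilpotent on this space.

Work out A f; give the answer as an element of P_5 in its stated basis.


order-1 term: -(283/18)x^3 - 9x^2 - (101/6)x - 4
order-2 term: -(4528/81)x^2 - (517/12)x - 1051/36
order-3 term: -(58864/729)x - 23015/486
order-4 term: -29432/729
the series for exp(Δ + D_q) f terminates at order 4
exp(Δ + D_q) f = -(3/2)x^4 - (283/18)x^3 - (10919/162)x^2 - (410173/2916)x - 357473/2916

g(x) = -(3/2)x^4 - (283/18)x^3 - (10919/162)x^2 - (410173/2916)x - 357473/2916
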